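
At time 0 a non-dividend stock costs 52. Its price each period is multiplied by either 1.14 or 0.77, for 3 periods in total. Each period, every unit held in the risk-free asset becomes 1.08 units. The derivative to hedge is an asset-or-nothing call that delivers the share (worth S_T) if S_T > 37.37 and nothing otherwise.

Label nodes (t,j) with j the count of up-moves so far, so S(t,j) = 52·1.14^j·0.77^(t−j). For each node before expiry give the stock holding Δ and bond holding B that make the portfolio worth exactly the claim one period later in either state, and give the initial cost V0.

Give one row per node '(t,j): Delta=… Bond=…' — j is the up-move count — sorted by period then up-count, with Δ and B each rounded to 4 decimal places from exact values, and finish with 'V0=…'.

(0,0): Delta=1.4122 Bond=-23.3594
(1,0): Delta=2.7249 Bond=-77.7867
(1,1): Delta=1.2406 Bond=-15.0555
(2,0): Delta=0.0000 Bond=0.0000
(2,1): Delta=3.0811 Bond=-100.2695
(2,2): Delta=1.0000 Bond=0.0000
V0=50.0755

Under the risk-neutral measure, an up-move has probability p* = (R−d)/(u−d) = 0.8378 and values discount at R = 1.08.
At expiry t=3: V(3,0)=0.0000, V(3,1)=0.0000, V(3,2)=52.0360, V(3,3)=77.0403
(2,0): S=30.8308. Δ = (V_up−V_dn)/(S_up−S_dn) = (0.0000−0.0000)/(35.1471−23.7397) = 0.0000. V = [p*·0.0000 + (1−p*)·0.0000]/1.08 = 0.0000. B = V − Δ·S = 0.0000.
(2,1): S=45.6456. Δ = (V_up−V_dn)/(S_up−S_dn) = (52.0360−0.0000)/(52.0360−35.1471) = 3.0811. V = [p*·52.0360 + (1−p*)·0.0000]/1.08 = 40.3683. B = V − Δ·S = -100.2695.
(2,2): S=67.5792. Δ = (V_up−V_dn)/(S_up−S_dn) = (77.0403−52.0360)/(77.0403−52.0360) = 1.0000. V = [p*·77.0403 + (1−p*)·52.0360]/1.08 = 67.5792. B = V − Δ·S = 0.0000.
(1,0): S=40.0400. Δ = (V_up−V_dn)/(S_up−S_dn) = (40.3683−0.0000)/(45.6456−30.8308) = 2.7249. V = [p*·40.3683 + (1−p*)·0.0000]/1.08 = 31.3167. B = V − Δ·S = -77.7867.
(1,1): S=59.2800. Δ = (V_up−V_dn)/(S_up−S_dn) = (67.5792−40.3683)/(67.5792−45.6456) = 1.2406. V = [p*·67.5792 + (1−p*)·40.3683]/1.08 = 58.4876. B = V − Δ·S = -15.0555.
(0,0): S=52.0000. Δ = (V_up−V_dn)/(S_up−S_dn) = (58.4876−31.3167)/(59.2800−40.0400) = 1.4122. V = [p*·58.4876 + (1−p*)·31.3167]/1.08 = 50.0755. B = V − Δ·S = -23.3594.
Check: Δ(0,0)·S0 + B(0,0) = 50.0755 = V0.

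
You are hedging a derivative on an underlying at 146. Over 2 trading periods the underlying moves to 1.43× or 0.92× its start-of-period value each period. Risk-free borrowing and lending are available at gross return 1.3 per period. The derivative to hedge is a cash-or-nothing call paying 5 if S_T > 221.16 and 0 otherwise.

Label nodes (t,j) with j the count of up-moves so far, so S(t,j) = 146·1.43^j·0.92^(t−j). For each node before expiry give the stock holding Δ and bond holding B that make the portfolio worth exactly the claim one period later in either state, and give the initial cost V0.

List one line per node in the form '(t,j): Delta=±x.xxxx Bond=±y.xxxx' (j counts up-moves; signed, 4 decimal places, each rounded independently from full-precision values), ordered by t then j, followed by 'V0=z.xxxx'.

No-arbitrage ⇒ martingale measure with p* = (R−d)/(u−d) = 0.7451.
Payoff layer (t=2): V(2,0)=0.0000, V(2,1)=0.0000, V(2,2)=5.0000
  t=1,j=0: stock 134.3200 → up 192.0776 (V=0.0000), down 123.5744 (V=0.0000). Price 0.0000; hedge Δ=0.0000, bond B=0.0000.
  t=1,j=1: stock 208.7800 → up 298.5554 (V=5.0000), down 192.0776 (V=0.0000). Price 2.8658; hedge Δ=0.0470, bond B=-6.9382.
  t=0,j=0: stock 146.0000 → up 208.7800 (V=2.8658), down 134.3200 (V=0.0000). Price 1.6425; hedge Δ=0.0385, bond B=-3.9766.
Check: Δ(0,0)·S0 + B(0,0) = 1.6425 = V0.

(0,0): Delta=0.0385 Bond=-3.9766
(1,0): Delta=0.0000 Bond=0.0000
(1,1): Delta=0.0470 Bond=-6.9382
V0=1.6425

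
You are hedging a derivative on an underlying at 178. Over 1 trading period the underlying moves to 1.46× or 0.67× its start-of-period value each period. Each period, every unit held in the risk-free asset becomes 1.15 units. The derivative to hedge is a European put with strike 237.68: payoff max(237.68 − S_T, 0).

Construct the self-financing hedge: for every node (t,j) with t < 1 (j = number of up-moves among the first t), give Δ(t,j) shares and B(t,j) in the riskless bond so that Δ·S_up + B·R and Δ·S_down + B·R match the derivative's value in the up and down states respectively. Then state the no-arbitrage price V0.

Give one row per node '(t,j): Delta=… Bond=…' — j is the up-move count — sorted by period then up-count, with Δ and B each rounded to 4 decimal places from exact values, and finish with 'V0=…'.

Risk-neutral probability p* = (R−d)/(u−d) = (1.15−0.67)/(1.46−0.67) = 0.6076.
At expiry t=1: V(1,0)=118.4200, V(1,1)=0.0000
  t=0,j=0: stock 178.0000 → up 259.8800 (V=0.0000), down 119.2600 (V=118.4200). Price 40.4075; hedge Δ=-0.8421, bond B=190.3062.
Each (Δ,B) replicates both successor values, so the strategy is self-financing and V0 is arbitrage-free.

(0,0): Delta=-0.8421 Bond=190.3062
V0=40.4075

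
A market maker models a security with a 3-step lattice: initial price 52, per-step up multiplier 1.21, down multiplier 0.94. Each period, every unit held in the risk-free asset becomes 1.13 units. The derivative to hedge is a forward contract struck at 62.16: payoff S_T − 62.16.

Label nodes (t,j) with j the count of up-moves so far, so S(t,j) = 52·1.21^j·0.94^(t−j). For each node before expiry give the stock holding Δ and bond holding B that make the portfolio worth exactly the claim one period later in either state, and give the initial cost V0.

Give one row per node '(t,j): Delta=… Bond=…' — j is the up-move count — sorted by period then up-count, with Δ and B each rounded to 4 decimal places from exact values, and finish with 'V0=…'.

(0,0): Delta=1.0000 Bond=-43.0800
(1,0): Delta=1.0000 Bond=-48.6804
(1,1): Delta=1.0000 Bond=-48.6804
(2,0): Delta=1.0000 Bond=-55.0088
(2,1): Delta=1.0000 Bond=-55.0088
(2,2): Delta=1.0000 Bond=-55.0088
V0=8.9200

Since d<R<u, set p* = (R−d)/(u−d) = 0.7037; price each node as the discounted p*-expectation of its children.
Terminal payoffs: V(3,0)=-18.9696, V(3,1)=-6.5639, V(3,2)=9.4052, V(3,3)=29.9612
Node (2,0) S=45.9472: V=(p*·-6.5639+(1−p*)·-18.9696)/1.13=-9.0616; Δ=(-6.5639−-18.9696)/(55.5961−43.1904)=1.0000; B=V−Δ·S=-55.0088
Node (2,1) S=59.1448: V=(p*·9.4052+(1−p*)·-6.5639)/1.13=4.1360; Δ=(9.4052−-6.5639)/(71.5652−55.5961)=1.0000; B=V−Δ·S=-55.0088
Node (2,2) S=76.1332: V=(p*·29.9612+(1−p*)·9.4052)/1.13=21.1244; Δ=(29.9612−9.4052)/(92.1212−71.5652)=1.0000; B=V−Δ·S=-55.0088
Node (1,0) S=48.8800: V=(p*·4.1360+(1−p*)·-9.0616)/1.13=0.1996; Δ=(4.1360−-9.0616)/(59.1448−45.9472)=1.0000; B=V−Δ·S=-48.6804
Node (1,1) S=62.9200: V=(p*·21.1244+(1−p*)·4.1360)/1.13=14.2396; Δ=(21.1244−4.1360)/(76.1332−59.1448)=1.0000; B=V−Δ·S=-48.6804
Node (0,0) S=52.0000: V=(p*·14.2396+(1−p*)·0.1996)/1.13=8.9200; Δ=(14.2396−0.1996)/(62.9200−48.8800)=1.0000; B=V−Δ·S=-43.0800
Self-financing check: at every node Δ·S+B equals the discounted successor values.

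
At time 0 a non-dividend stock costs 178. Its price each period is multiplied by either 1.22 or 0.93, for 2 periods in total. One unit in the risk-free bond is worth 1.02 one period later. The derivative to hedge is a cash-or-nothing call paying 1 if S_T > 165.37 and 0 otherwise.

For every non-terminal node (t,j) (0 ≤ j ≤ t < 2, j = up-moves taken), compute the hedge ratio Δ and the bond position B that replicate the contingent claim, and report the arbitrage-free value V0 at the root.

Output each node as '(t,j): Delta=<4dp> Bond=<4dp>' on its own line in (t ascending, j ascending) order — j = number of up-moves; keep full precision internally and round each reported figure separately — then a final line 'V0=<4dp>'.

No-arbitrage ⇒ martingale measure with p* = (R−d)/(u−d) = 0.3103.
At expiry t=2: V(2,0)=0.0000, V(2,1)=1.0000, V(2,2)=1.0000
(1,0): S=165.5400. Δ = (V_up−V_dn)/(S_up−S_dn) = (1.0000−0.0000)/(201.9588−153.9522) = 0.0208. V = [p*·1.0000 + (1−p*)·0.0000]/1.02 = 0.3043. B = V − Δ·S = -3.1440.
(1,1): S=217.1600. Δ = (V_up−V_dn)/(S_up−S_dn) = (1.0000−1.0000)/(264.9352−201.9588) = 0.0000. V = [p*·1.0000 + (1−p*)·1.0000]/1.02 = 0.9804. B = V − Δ·S = 0.9804.
(0,0): S=178.0000. Δ = (V_up−V_dn)/(S_up−S_dn) = (0.9804−0.3043)/(217.1600−165.5400) = 0.0131. V = [p*·0.9804 + (1−p*)·0.3043]/1.02 = 0.5040. B = V − Δ·S = -1.8275.
Check: Δ(0,0)·S0 + B(0,0) = 0.5040 = V0.

(0,0): Delta=0.0131 Bond=-1.8275
(1,0): Delta=0.0208 Bond=-3.1440
(1,1): Delta=0.0000 Bond=0.9804
V0=0.5040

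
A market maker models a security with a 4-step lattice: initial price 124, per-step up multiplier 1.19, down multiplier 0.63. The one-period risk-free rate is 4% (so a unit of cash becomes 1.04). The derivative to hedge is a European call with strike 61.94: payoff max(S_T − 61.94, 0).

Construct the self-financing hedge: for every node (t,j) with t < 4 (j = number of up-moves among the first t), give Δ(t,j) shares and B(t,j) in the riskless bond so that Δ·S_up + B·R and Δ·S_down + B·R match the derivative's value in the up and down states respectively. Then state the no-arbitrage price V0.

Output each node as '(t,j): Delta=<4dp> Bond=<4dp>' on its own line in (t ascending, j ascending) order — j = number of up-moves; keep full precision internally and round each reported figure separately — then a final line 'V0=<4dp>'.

(0,0): Delta=0.9452 Bond=-44.7604
(1,0): Delta=0.7661 Bond=-32.5581
(1,1): Delta=0.9799 Bond=-51.6701
(2,0): Delta=0.1981 Bond=-5.9050
(2,1): Delta=0.8761 Bond=-44.0880
(2,2): Delta=1.0000 Bond=-57.2670
(3,0): Delta=0.0000 Bond=0.0000
(3,1): Delta=0.2364 Bond=-8.3880
(3,2): Delta=1.0000 Bond=-59.5577
(3,3): Delta=1.0000 Bond=-59.5577
V0=72.4448

No-arbitrage ⇒ martingale measure with p* = (R−d)/(u−d) = 0.7321.
Payoff layer (t=4): V(4,0)=0.0000, V(4,1)=0.0000, V(4,2)=7.7542, V(4,3)=69.7046, V(4,4)=186.7221
  t=3,j=0: stock 31.0058 → up 36.8969 (V=0.0000), down 19.5337 (V=0.0000). Price 0.0000; hedge Δ=0.0000, bond B=0.0000.
  t=3,j=1: stock 58.5666 → up 69.6942 (V=7.7542), down 36.8969 (V=0.0000). Price 5.4588; hedge Δ=0.2364, bond B=-8.3880.
  t=3,j=2: stock 110.6257 → up 131.6446 (V=69.7046), down 69.6942 (V=7.7542). Price 51.0680; hedge Δ=1.0000, bond B=-59.5577.
  t=3,j=3: stock 208.9597 → up 248.6621 (V=186.7221), down 131.6446 (V=69.7046). Price 149.4020; hedge Δ=1.0000, bond B=-59.5577.
  t=2,j=0: stock 49.2156 → up 58.5666 (V=5.4588), down 31.0058 (V=0.0000). Price 3.8429; hedge Δ=0.1981, bond B=-5.9050.
  t=2,j=1: stock 92.9628 → up 110.6257 (V=51.0680), down 58.5666 (V=5.4588). Price 37.3570; hedge Δ=0.8761, bond B=-44.0880.
  t=2,j=2: stock 175.5964 → up 208.9597 (V=149.4020), down 110.6257 (V=51.0680). Price 118.3294; hedge Δ=1.0000, bond B=-57.2670.
  t=1,j=0: stock 78.1200 → up 92.9628 (V=37.3570), down 49.2156 (V=3.8429). Price 27.2885; hedge Δ=0.7661, bond B=-32.5581.
  t=1,j=1: stock 147.5600 → up 175.5964 (V=118.3294), down 92.9628 (V=37.3570). Price 92.9234; hedge Δ=0.9799, bond B=-51.6701.
  t=0,j=0: stock 124.0000 → up 147.5600 (V=92.9234), down 78.1200 (V=27.2885). Price 72.4448; hedge Δ=0.9452, bond B=-44.7604.
Check: Δ(0,0)·S0 + B(0,0) = 72.4448 = V0.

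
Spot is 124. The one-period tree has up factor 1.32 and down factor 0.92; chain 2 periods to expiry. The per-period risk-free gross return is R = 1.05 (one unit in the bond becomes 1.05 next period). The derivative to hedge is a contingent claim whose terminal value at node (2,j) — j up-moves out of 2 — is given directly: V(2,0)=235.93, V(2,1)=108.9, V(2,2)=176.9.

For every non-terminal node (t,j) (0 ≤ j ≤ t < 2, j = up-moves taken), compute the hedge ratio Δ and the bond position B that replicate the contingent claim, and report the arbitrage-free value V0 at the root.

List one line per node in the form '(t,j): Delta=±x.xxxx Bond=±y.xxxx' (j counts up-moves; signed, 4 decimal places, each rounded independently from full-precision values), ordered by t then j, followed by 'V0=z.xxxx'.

(0,0): Delta=-1.2221 Bond=309.3237
(1,0): Delta=-2.7838 Bond=502.9514
(1,1): Delta=1.0386 Bond=-45.2381
V0=157.7873

Risk-neutral probability p* = (R−d)/(u−d) = (1.05−0.92)/(1.32−0.92) = 0.3250.
Payoff layer (t=2): V(2,0)=235.9300, V(2,1)=108.9000, V(2,2)=176.9000
(1,0): S=114.0800. Δ = (V_up−V_dn)/(S_up−S_dn) = (108.9000−235.9300)/(150.5856−104.9536) = -2.7838. V = [p*·108.9000 + (1−p*)·235.9300]/1.05 = 185.3764. B = V − Δ·S = 502.9514.
(1,1): S=163.6800. Δ = (V_up−V_dn)/(S_up−S_dn) = (176.9000−108.9000)/(216.0576−150.5856) = 1.0386. V = [p*·176.9000 + (1−p*)·108.9000]/1.05 = 124.7619. B = V − Δ·S = -45.2381.
(0,0): S=124.0000. Δ = (V_up−V_dn)/(S_up−S_dn) = (124.7619−185.3764)/(163.6800−114.0800) = -1.2221. V = [p*·124.7619 + (1−p*)·185.3764]/1.05 = 157.7873. B = V − Δ·S = 309.3237.
Root portfolio cost Δ·124+B reproduces V0=157.7873.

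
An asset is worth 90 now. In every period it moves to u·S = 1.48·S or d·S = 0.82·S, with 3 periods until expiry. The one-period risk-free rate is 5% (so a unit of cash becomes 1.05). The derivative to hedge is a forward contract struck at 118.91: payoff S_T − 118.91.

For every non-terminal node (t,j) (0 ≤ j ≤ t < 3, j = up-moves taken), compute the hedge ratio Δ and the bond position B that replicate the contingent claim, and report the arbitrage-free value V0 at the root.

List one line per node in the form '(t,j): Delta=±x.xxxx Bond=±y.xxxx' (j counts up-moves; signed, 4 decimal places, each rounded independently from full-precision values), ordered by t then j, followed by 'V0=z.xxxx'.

Under the risk-neutral measure, an up-move has probability p* = (R−d)/(u−d) = 0.3485 and values discount at R = 1.05.
Payoff layer (t=3): V(3,0)=-69.2869, V(3,1)=-29.3463, V(3,2)=42.7415, V(3,3)=172.8513
(2,0): S=60.5160. Δ = (V_up−V_dn)/(S_up−S_dn) = (-29.3463−-69.2869)/(89.5637−49.6231) = 1.0000. V = [p*·-29.3463 + (1−p*)·-69.2869]/1.05 = -52.7316. B = V − Δ·S = -113.2476.
(2,1): S=109.2240. Δ = (V_up−V_dn)/(S_up−S_dn) = (42.7415−-29.3463)/(161.6515−89.5637) = 1.0000. V = [p*·42.7415 + (1−p*)·-29.3463]/1.05 = -4.0236. B = V − Δ·S = -113.2476.
(2,2): S=197.1360. Δ = (V_up−V_dn)/(S_up−S_dn) = (172.8513−42.7415)/(291.7613−161.6515) = 1.0000. V = [p*·172.8513 + (1−p*)·42.7415]/1.05 = 83.8884. B = V − Δ·S = -113.2476.
(1,0): S=73.8000. Δ = (V_up−V_dn)/(S_up−S_dn) = (-4.0236−-52.7316)/(109.2240−60.5160) = 1.0000. V = [p*·-4.0236 + (1−p*)·-52.7316]/1.05 = -34.0549. B = V − Δ·S = -107.8549.
(1,1): S=133.2000. Δ = (V_up−V_dn)/(S_up−S_dn) = (83.8884−-4.0236)/(197.1360−109.2240) = 1.0000. V = [p*·83.8884 + (1−p*)·-4.0236]/1.05 = 25.3451. B = V − Δ·S = -107.8549.
(0,0): S=90.0000. Δ = (V_up−V_dn)/(S_up−S_dn) = (25.3451−-34.0549)/(133.2000−73.8000) = 1.0000. V = [p*·25.3451 + (1−p*)·-34.0549]/1.05 = -12.7189. B = V − Δ·S = -102.7189.
Each (Δ,B) replicates both successor values, so the strategy is self-financing and V0 is arbitrage-free.

(0,0): Delta=1.0000 Bond=-102.7189
(1,0): Delta=1.0000 Bond=-107.8549
(1,1): Delta=1.0000 Bond=-107.8549
(2,0): Delta=1.0000 Bond=-113.2476
(2,1): Delta=1.0000 Bond=-113.2476
(2,2): Delta=1.0000 Bond=-113.2476
V0=-12.7189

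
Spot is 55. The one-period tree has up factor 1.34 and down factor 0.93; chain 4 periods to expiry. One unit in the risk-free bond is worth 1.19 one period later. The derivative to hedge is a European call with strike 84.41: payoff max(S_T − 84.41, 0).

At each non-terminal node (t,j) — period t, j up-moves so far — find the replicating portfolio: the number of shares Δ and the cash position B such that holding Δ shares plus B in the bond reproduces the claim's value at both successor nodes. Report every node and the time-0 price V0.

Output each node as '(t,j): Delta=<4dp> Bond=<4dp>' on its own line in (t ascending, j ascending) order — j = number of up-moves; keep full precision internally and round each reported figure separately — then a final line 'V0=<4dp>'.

Under the risk-neutral measure, an up-move has probability p* = (R−d)/(u−d) = 0.6341 and values discount at R = 1.19.
Terminal payoffs: V(4,0)=0.0000, V(4,1)=0.0000, V(4,2)=1.0058, V(4,3)=38.6622, V(4,4)=92.9199
  t=3,j=0: stock 44.2396 → up 59.2811 (V=0.0000), down 41.1429 (V=0.0000). Price 0.0000; hedge Δ=0.0000, bond B=0.0000.
  t=3,j=1: stock 63.7431 → up 85.4158 (V=1.0058), down 59.2811 (V=0.0000). Price 0.5360; hedge Δ=0.0385, bond B=-1.9172.
  t=3,j=2: stock 91.8449 → up 123.0722 (V=38.6622), down 85.4158 (V=1.0058). Price 20.9122; hedge Δ=1.0000, bond B=-70.9328.
  t=3,j=3: stock 132.3357 → up 177.3299 (V=92.9199), down 123.0722 (V=38.6622). Price 61.4029; hedge Δ=1.0000, bond B=-70.9328.
  t=2,j=0: stock 47.5695 → up 63.7431 (V=0.5360), down 44.2396 (V=0.0000). Price 0.2856; hedge Δ=0.0275, bond B=-1.0217.
  t=2,j=1: stock 68.5410 → up 91.8449 (V=20.9122), down 63.7431 (V=0.5360). Price 11.3088; hedge Δ=0.7251, bond B=-38.3892.
  t=2,j=2: stock 98.7580 → up 132.3357 (V=61.4029), down 91.8449 (V=20.9122). Price 39.1506; hedge Δ=1.0000, bond B=-59.6074.
  t=1,j=0: stock 51.1500 → up 68.5410 (V=11.3088), down 47.5695 (V=0.2856). Price 6.1142; hedge Δ=0.5256, bond B=-20.7716.
  t=1,j=1: stock 73.7000 → up 98.7580 (V=39.1506), down 68.5410 (V=11.3088). Price 24.3400; hedge Δ=0.9214, bond B=-43.5669.
  t=0,j=0: stock 55.0000 → up 73.7000 (V=24.3400), down 51.1500 (V=6.1142). Price 14.8504; hedge Δ=0.8082, bond B=-29.6026.
Self-financing check: at every node Δ·S+B equals the discounted successor values.

(0,0): Delta=0.8082 Bond=-29.6026
(1,0): Delta=0.5256 Bond=-20.7716
(1,1): Delta=0.9214 Bond=-43.5669
(2,0): Delta=0.0275 Bond=-1.0217
(2,1): Delta=0.7251 Bond=-38.3892
(2,2): Delta=1.0000 Bond=-59.6074
(3,0): Delta=0.0000 Bond=0.0000
(3,1): Delta=0.0385 Bond=-1.9172
(3,2): Delta=1.0000 Bond=-70.9328
(3,3): Delta=1.0000 Bond=-70.9328
V0=14.8504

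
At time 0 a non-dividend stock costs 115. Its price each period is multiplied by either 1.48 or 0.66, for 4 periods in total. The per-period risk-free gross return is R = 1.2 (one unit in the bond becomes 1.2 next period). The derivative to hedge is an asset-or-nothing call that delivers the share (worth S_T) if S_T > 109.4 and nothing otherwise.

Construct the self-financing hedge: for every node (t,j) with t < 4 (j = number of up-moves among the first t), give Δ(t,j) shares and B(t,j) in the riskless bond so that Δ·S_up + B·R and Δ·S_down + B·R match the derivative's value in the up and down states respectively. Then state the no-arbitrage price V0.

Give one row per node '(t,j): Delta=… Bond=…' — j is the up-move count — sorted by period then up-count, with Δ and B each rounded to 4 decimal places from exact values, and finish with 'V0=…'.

(0,0): Delta=1.0625 Bond=-9.8108
(1,0): Delta=1.2103 Bond=-22.9853
(1,1): Delta=1.0284 Bond=-5.9591
(2,0): Delta=1.4659 Bond=-40.3884
(2,1): Delta=1.1512 Bond=-20.9421
(2,2): Delta=1.0000 Bond=0.0000
(3,0): Delta=0.0000 Bond=0.0000
(3,1): Delta=1.8049 Bond=-73.5966
(3,2): Delta=1.0000 Bond=0.0000
(3,3): Delta=1.0000 Bond=0.0000
V0=112.3821

Risk-neutral probability p* = (R−d)/(u−d) = (1.2−0.66)/(1.48−0.66) = 0.6585.
Terminal values V(4,·): V(4,0)=0.0000, V(4,1)=0.0000, V(4,2)=109.7259, V(4,3)=246.0520, V(4,4)=551.7530
(3,0): S=33.0620. Δ = (V_up−V_dn)/(S_up−S_dn) = (0.0000−0.0000)/(48.9318−21.8209) = 0.0000. V = [p*·0.0000 + (1−p*)·0.0000]/1.2 = 0.0000. B = V − Δ·S = 0.0000.
(3,1): S=74.1391. Δ = (V_up−V_dn)/(S_up−S_dn) = (109.7259−0.0000)/(109.7259−48.9318) = 1.8049. V = [p*·109.7259 + (1−p*)·0.0000]/1.2 = 60.2154. B = V − Δ·S = -73.5966.
(3,2): S=166.2514. Δ = (V_up−V_dn)/(S_up−S_dn) = (246.0520−109.7259)/(246.0520−109.7259) = 1.0000. V = [p*·246.0520 + (1−p*)·109.7259]/1.2 = 166.2514. B = V − Δ·S = 0.0000.
(3,3): S=372.8061. Δ = (V_up−V_dn)/(S_up−S_dn) = (551.7530−246.0520)/(551.7530−246.0520) = 1.0000. V = [p*·551.7530 + (1−p*)·246.0520]/1.2 = 372.8061. B = V − Δ·S = 0.0000.
(2,0): S=50.0940. Δ = (V_up−V_dn)/(S_up−S_dn) = (60.2154−0.0000)/(74.1391−33.0620) = 1.4659. V = [p*·60.2154 + (1−p*)·0.0000]/1.2 = 33.0451. B = V − Δ·S = -40.3884.
(2,1): S=112.3320. Δ = (V_up−V_dn)/(S_up−S_dn) = (166.2514−60.2154)/(166.2514−74.1391) = 1.1512. V = [p*·166.2514 + (1−p*)·60.2154]/1.2 = 108.3700. B = V − Δ·S = -20.9421.
(2,2): S=251.8960. Δ = (V_up−V_dn)/(S_up−S_dn) = (372.8061−166.2514)/(372.8061−166.2514) = 1.0000. V = [p*·372.8061 + (1−p*)·166.2514]/1.2 = 251.8960. B = V − Δ·S = 0.0000.
(1,0): S=75.9000. Δ = (V_up−V_dn)/(S_up−S_dn) = (108.3700−33.0451)/(112.3320−50.0940) = 1.2103. V = [p*·108.3700 + (1−p*)·33.0451]/1.2 = 68.8744. B = V − Δ·S = -22.9853.
(1,1): S=170.2000. Δ = (V_up−V_dn)/(S_up−S_dn) = (251.8960−108.3700)/(251.8960−112.3320) = 1.0284. V = [p*·251.8960 + (1−p*)·108.3700]/1.2 = 169.0726. B = V − Δ·S = -5.9591.
(0,0): S=115.0000. Δ = (V_up−V_dn)/(S_up−S_dn) = (169.0726−68.8744)/(170.2000−75.9000) = 1.0625. V = [p*·169.0726 + (1−p*)·68.8744]/1.2 = 112.3821. B = V − Δ·S = -9.8108.
Each (Δ,B) replicates both successor values, so the strategy is self-financing and V0 is arbitrage-free.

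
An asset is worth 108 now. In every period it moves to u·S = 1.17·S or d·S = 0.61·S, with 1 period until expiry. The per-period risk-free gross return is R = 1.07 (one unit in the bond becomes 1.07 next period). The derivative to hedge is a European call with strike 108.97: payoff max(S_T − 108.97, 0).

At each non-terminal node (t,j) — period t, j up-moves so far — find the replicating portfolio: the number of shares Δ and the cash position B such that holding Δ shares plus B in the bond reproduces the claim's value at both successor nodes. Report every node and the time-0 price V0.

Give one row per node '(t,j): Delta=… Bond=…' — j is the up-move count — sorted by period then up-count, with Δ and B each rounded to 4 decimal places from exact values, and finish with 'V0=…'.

No-arbitrage ⇒ martingale measure with p* = (R−d)/(u−d) = 0.8214.
Terminal payoffs: V(1,0)=0.0000, V(1,1)=17.3900
  t=0,j=0: stock 108.0000 → up 126.3600 (V=17.3900), down 65.8800 (V=0.0000). Price 13.3501; hedge Δ=0.2875, bond B=-17.7034.
Self-financing check: at every node Δ·S+B equals the discounted successor values.

(0,0): Delta=0.2875 Bond=-17.7034
V0=13.3501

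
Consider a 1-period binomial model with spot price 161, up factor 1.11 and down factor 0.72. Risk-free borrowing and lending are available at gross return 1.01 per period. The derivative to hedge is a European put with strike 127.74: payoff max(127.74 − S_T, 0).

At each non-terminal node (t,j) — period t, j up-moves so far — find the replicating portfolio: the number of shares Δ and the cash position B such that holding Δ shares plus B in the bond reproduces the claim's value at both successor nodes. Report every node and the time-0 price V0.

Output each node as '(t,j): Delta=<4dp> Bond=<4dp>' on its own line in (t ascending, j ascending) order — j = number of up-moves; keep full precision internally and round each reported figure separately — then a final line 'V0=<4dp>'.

(0,0): Delta=-0.1882 Bond=33.3085
V0=3.0008

Risk-neutral probability p* = (R−d)/(u−d) = (1.01−0.72)/(1.11−0.72) = 0.7436.
Payoff layer (t=1): V(1,0)=11.8200, V(1,1)=0.0000
Node (0,0) S=161.0000: V=(p*·0.0000+(1−p*)·11.8200)/1.01=3.0008; Δ=(0.0000−11.8200)/(178.7100−115.9200)=-0.1882; B=V−Δ·S=33.3085
Self-financing check: at every node Δ·S+B equals the discounted successor values.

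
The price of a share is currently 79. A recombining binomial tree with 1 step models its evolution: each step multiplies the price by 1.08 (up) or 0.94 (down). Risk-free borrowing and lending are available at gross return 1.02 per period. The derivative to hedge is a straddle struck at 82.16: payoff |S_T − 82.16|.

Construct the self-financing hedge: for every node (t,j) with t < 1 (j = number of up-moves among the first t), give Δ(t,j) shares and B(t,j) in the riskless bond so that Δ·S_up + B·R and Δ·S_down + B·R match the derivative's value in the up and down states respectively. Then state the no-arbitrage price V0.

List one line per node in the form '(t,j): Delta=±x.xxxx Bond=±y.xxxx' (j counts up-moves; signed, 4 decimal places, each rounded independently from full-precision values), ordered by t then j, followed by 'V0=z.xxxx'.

(0,0): Delta=-0.4286 Bond=38.9468
V0=5.0896

Since d<R<u, set p* = (R−d)/(u−d) = 0.5714; price each node as the discounted p*-expectation of its children.
Terminal values V(1,·): V(1,0)=7.9000, V(1,1)=3.1600
(0,0): S=79.0000. Δ = (V_up−V_dn)/(S_up−S_dn) = (3.1600−7.9000)/(85.3200−74.2600) = -0.4286. V = [p*·3.1600 + (1−p*)·7.9000]/1.02 = 5.0896. B = V − Δ·S = 38.9468.
Check: Δ(0,0)·S0 + B(0,0) = 5.0896 = V0.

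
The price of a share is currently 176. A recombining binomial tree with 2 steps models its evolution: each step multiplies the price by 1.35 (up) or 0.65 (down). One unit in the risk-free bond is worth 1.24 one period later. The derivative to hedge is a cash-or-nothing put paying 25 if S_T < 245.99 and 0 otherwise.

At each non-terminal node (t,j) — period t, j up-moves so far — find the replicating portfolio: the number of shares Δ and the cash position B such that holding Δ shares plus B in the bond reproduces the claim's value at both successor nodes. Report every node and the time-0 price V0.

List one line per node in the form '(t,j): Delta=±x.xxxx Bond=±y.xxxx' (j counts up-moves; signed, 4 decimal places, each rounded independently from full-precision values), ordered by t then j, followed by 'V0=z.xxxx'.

(0,0): Delta=-0.1379 Bond=28.9843
(1,0): Delta=0.0000 Bond=20.1613
(1,1): Delta=-0.1503 Bond=38.8825
V0=4.7085

Since d<R<u, set p* = (R−d)/(u−d) = 0.8429; price each node as the discounted p*-expectation of its children.
Terminal payoffs: V(2,0)=25.0000, V(2,1)=25.0000, V(2,2)=0.0000
  t=1,j=0: stock 114.4000 → up 154.4400 (V=25.0000), down 74.3600 (V=25.0000). Price 20.1613; hedge Δ=0.0000, bond B=20.1613.
  t=1,j=1: stock 237.6000 → up 320.7600 (V=0.0000), down 154.4400 (V=25.0000). Price 3.1682; hedge Δ=-0.1503, bond B=38.8825.
  t=0,j=0: stock 176.0000 → up 237.6000 (V=3.1682), down 114.4000 (V=20.1613). Price 4.7085; hedge Δ=-0.1379, bond B=28.9843.
Self-financing check: at every node Δ·S+B equals the discounted successor values.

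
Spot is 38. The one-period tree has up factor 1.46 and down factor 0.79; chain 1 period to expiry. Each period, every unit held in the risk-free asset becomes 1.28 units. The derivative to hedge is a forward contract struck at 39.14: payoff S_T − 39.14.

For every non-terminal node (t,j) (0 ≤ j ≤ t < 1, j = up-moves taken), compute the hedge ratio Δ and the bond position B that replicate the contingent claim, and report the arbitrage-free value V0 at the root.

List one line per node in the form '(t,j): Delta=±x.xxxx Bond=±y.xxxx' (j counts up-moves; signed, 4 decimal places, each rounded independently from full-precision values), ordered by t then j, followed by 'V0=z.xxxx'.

(0,0): Delta=1.0000 Bond=-30.5781
V0=7.4219

Under the risk-neutral measure, an up-move has probability p* = (R−d)/(u−d) = 0.7313 and values discount at R = 1.28.
Terminal values V(1,·): V(1,0)=-9.1200, V(1,1)=16.3400
(0,0): S=38.0000. Δ = (V_up−V_dn)/(S_up−S_dn) = (16.3400−-9.1200)/(55.4800−30.0200) = 1.0000. V = [p*·16.3400 + (1−p*)·-9.1200]/1.28 = 7.4219. B = V − Δ·S = -30.5781.
Self-financing check: at every node Δ·S+B equals the discounted successor values.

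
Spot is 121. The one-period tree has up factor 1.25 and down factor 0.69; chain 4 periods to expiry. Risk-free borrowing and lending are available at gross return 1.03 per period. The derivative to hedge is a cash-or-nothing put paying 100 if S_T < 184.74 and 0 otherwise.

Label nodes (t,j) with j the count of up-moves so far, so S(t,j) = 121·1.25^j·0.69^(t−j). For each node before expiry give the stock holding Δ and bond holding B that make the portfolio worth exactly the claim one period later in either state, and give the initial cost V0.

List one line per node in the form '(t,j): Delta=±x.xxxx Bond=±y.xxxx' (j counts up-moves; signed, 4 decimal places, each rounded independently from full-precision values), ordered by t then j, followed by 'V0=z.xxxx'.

(0,0): Delta=-0.3023 Bond=113.3498
(1,0): Delta=0.0000 Bond=91.5142
(1,1): Delta=-0.4102 Bond=133.0795
(2,0): Delta=0.0000 Bond=94.2596
(2,1): Delta=0.0000 Bond=94.2596
(2,2): Delta=-0.5568 Bond=164.7739
(3,0): Delta=0.0000 Bond=97.0874
(3,1): Delta=0.0000 Bond=97.0874
(3,2): Delta=0.0000 Bond=97.0874
(3,3): Delta=-0.7556 Bond=216.7129
V0=76.7757

No-arbitrage ⇒ martingale measure with p* = (R−d)/(u−d) = 0.6071.
Payoff layer (t=4): V(4,0)=100.0000, V(4,1)=100.0000, V(4,2)=100.0000, V(4,3)=100.0000, V(4,4)=0.0000
(3,0): S=39.7496. Δ = (V_up−V_dn)/(S_up−S_dn) = (100.0000−100.0000)/(49.6870−27.4272) = 0.0000. V = [p*·100.0000 + (1−p*)·100.0000]/1.03 = 97.0874. B = V − Δ·S = 97.0874.
(3,1): S=72.0101. Δ = (V_up−V_dn)/(S_up−S_dn) = (100.0000−100.0000)/(90.0127−49.6870) = 0.0000. V = [p*·100.0000 + (1−p*)·100.0000]/1.03 = 97.0874. B = V − Δ·S = 97.0874.
(3,2): S=130.4531. Δ = (V_up−V_dn)/(S_up−S_dn) = (100.0000−100.0000)/(163.0664−90.0127) = 0.0000. V = [p*·100.0000 + (1−p*)·100.0000]/1.03 = 97.0874. B = V − Δ·S = 97.0874.
(3,3): S=236.3281. Δ = (V_up−V_dn)/(S_up−S_dn) = (0.0000−100.0000)/(295.4102−163.0664) = -0.7556. V = [p*·0.0000 + (1−p*)·100.0000]/1.03 = 38.1415. B = V − Δ·S = 216.7129.
(2,0): S=57.6081. Δ = (V_up−V_dn)/(S_up−S_dn) = (97.0874−97.0874)/(72.0101−39.7496) = 0.0000. V = [p*·97.0874 + (1−p*)·97.0874]/1.03 = 94.2596. B = V − Δ·S = 94.2596.
(2,1): S=104.3625. Δ = (V_up−V_dn)/(S_up−S_dn) = (97.0874−97.0874)/(130.4531−72.0101) = 0.0000. V = [p*·97.0874 + (1−p*)·97.0874]/1.03 = 94.2596. B = V − Δ·S = 94.2596.
(2,2): S=189.0625. Δ = (V_up−V_dn)/(S_up−S_dn) = (38.1415−97.0874)/(236.3281−130.4531) = -0.5568. V = [p*·38.1415 + (1−p*)·97.0874]/1.03 = 59.5134. B = V − Δ·S = 164.7739.
(1,0): S=83.4900. Δ = (V_up−V_dn)/(S_up−S_dn) = (94.2596−94.2596)/(104.3625−57.6081) = 0.0000. V = [p*·94.2596 + (1−p*)·94.2596]/1.03 = 91.5142. B = V − Δ·S = 91.5142.
(1,1): S=151.2500. Δ = (V_up−V_dn)/(S_up−S_dn) = (59.5134−94.2596)/(189.0625−104.3625) = -0.4102. V = [p*·59.5134 + (1−p*)·94.2596]/1.03 = 71.0327. B = V − Δ·S = 133.0795.
(0,0): S=121.0000. Δ = (V_up−V_dn)/(S_up−S_dn) = (71.0327−91.5142)/(151.2500−83.4900) = -0.3023. V = [p*·71.0327 + (1−p*)·91.5142]/1.03 = 76.7757. B = V − Δ·S = 113.3498.
Root portfolio cost Δ·121+B reproduces V0=76.7757.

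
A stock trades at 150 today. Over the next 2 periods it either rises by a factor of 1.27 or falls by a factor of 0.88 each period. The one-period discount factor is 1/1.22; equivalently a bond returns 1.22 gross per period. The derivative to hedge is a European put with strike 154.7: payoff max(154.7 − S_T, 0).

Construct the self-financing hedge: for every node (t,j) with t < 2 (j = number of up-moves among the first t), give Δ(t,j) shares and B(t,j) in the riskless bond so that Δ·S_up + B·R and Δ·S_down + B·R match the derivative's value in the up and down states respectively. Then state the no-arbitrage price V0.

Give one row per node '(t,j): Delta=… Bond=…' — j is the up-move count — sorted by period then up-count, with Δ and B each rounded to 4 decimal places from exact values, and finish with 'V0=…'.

(0,0): Delta=-0.0692 Bond=10.8103
(1,0): Delta=-0.7486 Bond=102.8705
(1,1): Delta=0.0000 Bond=0.0000
V0=0.4256

The replicating-portfolio and risk-neutral prices coincide; use p* = (1.22−0.88)/(1.27−0.88) = 0.8718 for the latter.
Payoff layer (t=2): V(2,0)=38.5400, V(2,1)=0.0000, V(2,2)=0.0000
Node (1,0) S=132.0000: V=(p*·0.0000+(1−p*)·38.5400)/1.22=4.0500; Δ=(0.0000−38.5400)/(167.6400−116.1600)=-0.7486; B=V−Δ·S=102.8705
Node (1,1) S=190.5000: V=(p*·0.0000+(1−p*)·0.0000)/1.22=0.0000; Δ=(0.0000−0.0000)/(241.9350−167.6400)=0.0000; B=V−Δ·S=0.0000
Node (0,0) S=150.0000: V=(p*·0.0000+(1−p*)·4.0500)/1.22=0.4256; Δ=(0.0000−4.0500)/(190.5000−132.0000)=-0.0692; B=V−Δ·S=10.8103
Self-financing check: at every node Δ·S+B equals the discounted successor values.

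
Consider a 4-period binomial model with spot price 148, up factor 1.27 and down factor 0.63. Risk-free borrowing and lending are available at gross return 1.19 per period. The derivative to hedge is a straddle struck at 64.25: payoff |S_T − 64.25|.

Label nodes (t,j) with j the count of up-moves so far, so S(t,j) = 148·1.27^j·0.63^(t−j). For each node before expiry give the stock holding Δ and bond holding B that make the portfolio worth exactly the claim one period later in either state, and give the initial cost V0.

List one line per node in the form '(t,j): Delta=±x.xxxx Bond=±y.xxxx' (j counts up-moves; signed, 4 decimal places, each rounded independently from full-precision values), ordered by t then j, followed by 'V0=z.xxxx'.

(0,0): Delta=0.9906 Bond=-30.5140
(1,0): Delta=0.9019 Bond=-28.0480
(1,1): Delta=0.9968 Bond=-37.4921
(2,0): Delta=0.1928 Bond=8.2762
(2,1): Delta=0.9522 Bond=-39.3276
(2,2): Delta=1.0000 Bond=-45.3711
(3,0): Delta=-1.0000 Bond=53.9916
(3,1): Delta=0.2774 Bond=3.5425
(3,2): Delta=1.0000 Bond=-53.9916
(3,3): Delta=1.0000 Bond=-53.9916
V0=116.0881

Since d<R<u, set p* = (R−d)/(u−d) = 0.8750; price each node as the discounted p*-expectation of its children.
Terminal payoffs: V(4,0)=40.9356, V(4,1)=17.2512, V(4,2)=30.4937, V(4,3)=126.7412, V(4,4)=320.7641
(3,0): S=37.0070. Δ = (V_up−V_dn)/(S_up−S_dn) = (17.2512−40.9356)/(46.9988−23.3144) = -1.0000. V = [p*·17.2512 + (1−p*)·40.9356]/1.19 = 16.9846. B = V − Δ·S = 53.9916.
(3,1): S=74.6013. Δ = (V_up−V_dn)/(S_up−S_dn) = (30.4937−17.2512)/(94.7437−46.9988) = 0.2774. V = [p*·30.4937 + (1−p*)·17.2512]/1.19 = 24.2339. B = V − Δ·S = 3.5425.
(3,2): S=150.3868. Δ = (V_up−V_dn)/(S_up−S_dn) = (126.7412−30.4937)/(190.9912−94.7437) = 1.0000. V = [p*·126.7412 + (1−p*)·30.4937]/1.19 = 96.3952. B = V − Δ·S = -53.9916.
(3,3): S=303.1607. Δ = (V_up−V_dn)/(S_up−S_dn) = (320.7641−126.7412)/(385.0141−190.9912) = 1.0000. V = [p*·320.7641 + (1−p*)·126.7412]/1.19 = 249.1691. B = V − Δ·S = -53.9916.
(2,0): S=58.7412. Δ = (V_up−V_dn)/(S_up−S_dn) = (24.2339−16.9846)/(74.6013−37.0070) = 0.1928. V = [p*·24.2339 + (1−p*)·16.9846]/1.19 = 19.6032. B = V − Δ·S = 8.2762.
(2,1): S=118.4148. Δ = (V_up−V_dn)/(S_up−S_dn) = (96.3952−24.2339)/(150.3868−74.6013) = 0.9522. V = [p*·96.3952 + (1−p*)·24.2339]/1.19 = 73.4244. B = V − Δ·S = -39.3276.
(2,2): S=238.7092. Δ = (V_up−V_dn)/(S_up−S_dn) = (249.1691−96.3952)/(303.1607−150.3868) = 1.0000. V = [p*·249.1691 + (1−p*)·96.3952]/1.19 = 193.3381. B = V − Δ·S = -45.3711.
(1,0): S=93.2400. Δ = (V_up−V_dn)/(S_up−S_dn) = (73.4244−19.6032)/(118.4148−58.7412) = 0.9019. V = [p*·73.4244 + (1−p*)·19.6032]/1.19 = 56.0477. B = V − Δ·S = -28.0480.
(1,1): S=187.9600. Δ = (V_up−V_dn)/(S_up−S_dn) = (193.3381−73.4244)/(238.7092−118.4148) = 0.9968. V = [p*·193.3381 + (1−p*)·73.4244]/1.19 = 149.8730. B = V − Δ·S = -37.4921.
(0,0): S=148.0000. Δ = (V_up−V_dn)/(S_up−S_dn) = (149.8730−56.0477)/(187.9600−93.2400) = 0.9906. V = [p*·149.8730 + (1−p*)·56.0477]/1.19 = 116.0881. B = V − Δ·S = -30.5140.
Check: Δ(0,0)·S0 + B(0,0) = 116.0881 = V0.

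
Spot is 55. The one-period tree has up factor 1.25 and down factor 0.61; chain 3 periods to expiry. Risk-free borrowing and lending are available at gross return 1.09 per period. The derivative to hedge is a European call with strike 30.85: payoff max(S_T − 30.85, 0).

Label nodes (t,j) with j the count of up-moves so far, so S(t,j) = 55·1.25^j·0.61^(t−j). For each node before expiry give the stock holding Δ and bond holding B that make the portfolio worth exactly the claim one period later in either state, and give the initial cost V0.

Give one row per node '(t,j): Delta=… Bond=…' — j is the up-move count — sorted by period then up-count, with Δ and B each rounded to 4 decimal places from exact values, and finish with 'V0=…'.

Since d<R<u, set p* = (R−d)/(u−d) = 0.7500; price each node as the discounted p*-expectation of its children.
At expiry t=3: V(3,0)=0.0000, V(3,1)=0.0000, V(3,2)=21.5719, V(3,3)=76.5719
Node (2,0) S=20.4655: V=(p*·0.0000+(1−p*)·0.0000)/1.09=0.0000; Δ=(0.0000−0.0000)/(25.5819−12.4840)=0.0000; B=V−Δ·S=0.0000
Node (2,1) S=41.9375: V=(p*·21.5719+(1−p*)·0.0000)/1.09=14.8430; Δ=(21.5719−0.0000)/(52.4219−25.5819)=0.8037; B=V−Δ·S=-18.8630
Node (2,2) S=85.9375: V=(p*·76.5719+(1−p*)·21.5719)/1.09=57.6347; Δ=(76.5719−21.5719)/(107.4219−52.4219)=1.0000; B=V−Δ·S=-28.3028
Node (1,0) S=33.5500: V=(p*·14.8430+(1−p*)·0.0000)/1.09=10.2131; Δ=(14.8430−0.0000)/(41.9375−20.4655)=0.6913; B=V−Δ·S=-12.9791
Node (1,1) S=68.7500: V=(p*·57.6347+(1−p*)·14.8430)/1.09=43.0613; Δ=(57.6347−14.8430)/(85.9375−41.9375)=0.9725; B=V−Δ·S=-23.8008
Node (0,0) S=55.0000: V=(p*·43.0613+(1−p*)·10.2131)/1.09=31.9718; Δ=(43.0613−10.2131)/(68.7500−33.5500)=0.9332; B=V−Δ·S=-19.3535
Each (Δ,B) replicates both successor values, so the strategy is self-financing and V0 is arbitrage-free.

(0,0): Delta=0.9332 Bond=-19.3535
(1,0): Delta=0.6913 Bond=-12.9791
(1,1): Delta=0.9725 Bond=-23.8008
(2,0): Delta=0.0000 Bond=0.0000
(2,1): Delta=0.8037 Bond=-18.8630
(2,2): Delta=1.0000 Bond=-28.3028
V0=31.9718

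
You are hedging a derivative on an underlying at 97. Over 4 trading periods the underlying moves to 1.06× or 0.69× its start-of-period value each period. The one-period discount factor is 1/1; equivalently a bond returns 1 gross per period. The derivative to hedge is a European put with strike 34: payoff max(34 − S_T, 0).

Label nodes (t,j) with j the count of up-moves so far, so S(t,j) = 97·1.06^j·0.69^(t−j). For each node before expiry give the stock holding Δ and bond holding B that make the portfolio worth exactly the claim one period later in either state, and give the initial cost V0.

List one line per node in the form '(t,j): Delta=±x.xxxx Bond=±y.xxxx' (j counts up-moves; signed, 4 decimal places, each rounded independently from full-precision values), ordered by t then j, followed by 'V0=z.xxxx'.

(0,0): Delta=-0.0018 Bond=0.1872
(1,0): Delta=-0.0150 Bond=1.0675
(1,1): Delta=-0.0002 Bond=0.0168
(2,0): Delta=-0.1228 Bond=6.0481
(2,1): Delta=-0.0014 Bond=0.1035
(2,2): Delta=0.0000 Bond=0.0000
(3,0): Delta=-1.0000 Bond=34.0000
(3,1): Delta=-0.0123 Bond=0.6380
(3,2): Delta=0.0000 Bond=0.0000
(3,3): Delta=0.0000 Bond=0.0000
V0=0.0115

Since d<R<u, set p* = (R−d)/(u−d) = 0.8378; price each node as the discounted p*-expectation of its children.
At expiry t=4: V(4,0)=12.0129, V(4,1)=0.2227, V(4,2)=0.0000, V(4,3)=0.0000, V(4,4)=0.0000
Node (3,0) S=31.8654: V=(p*·0.2227+(1−p*)·12.0129)/1=2.1346; Δ=(0.2227−12.0129)/(33.7773−21.9871)=-1.0000; B=V−Δ·S=34.0000
Node (3,1) S=48.9526: V=(p*·0.0000+(1−p*)·0.2227)/1=0.0361; Δ=(0.0000−0.2227)/(51.8898−33.7773)=-0.0123; B=V−Δ·S=0.6380
Node (3,2) S=75.2025: V=(p*·0.0000+(1−p*)·0.0000)/1=0.0000; Δ=(0.0000−0.0000)/(79.7147−51.8898)=0.0000; B=V−Δ·S=0.0000
Node (3,3) S=115.5286: V=(p*·0.0000+(1−p*)·0.0000)/1=0.0000; Δ=(0.0000−0.0000)/(122.4603−79.7147)=0.0000; B=V−Δ·S=0.0000
Node (2,0) S=46.1817: V=(p*·0.0361+(1−p*)·2.1346)/1=0.3764; Δ=(0.0361−2.1346)/(48.9526−31.8654)=-0.1228; B=V−Δ·S=6.0481
Node (2,1) S=70.9458: V=(p*·0.0000+(1−p*)·0.0361)/1=0.0059; Δ=(0.0000−0.0361)/(75.2025−48.9526)=-0.0014; B=V−Δ·S=0.1035
Node (2,2) S=108.9892: V=(p*·0.0000+(1−p*)·0.0000)/1=0.0000; Δ=(0.0000−0.0000)/(115.5286−75.2025)=0.0000; B=V−Δ·S=0.0000
Node (1,0) S=66.9300: V=(p*·0.0059+(1−p*)·0.3764)/1=0.0659; Δ=(0.0059−0.3764)/(70.9458−46.1817)=-0.0150; B=V−Δ·S=1.0675
Node (1,1) S=102.8200: V=(p*·0.0000+(1−p*)·0.0059)/1=0.0009; Δ=(0.0000−0.0059)/(108.9892−70.9458)=-0.0002; B=V−Δ·S=0.0168
Node (0,0) S=97.0000: V=(p*·0.0009+(1−p*)·0.0659)/1=0.0115; Δ=(0.0009−0.0659)/(102.8200−66.9300)=-0.0018; B=V−Δ·S=0.1872
Each (Δ,B) replicates both successor values, so the strategy is self-financing and V0 is arbitrage-free.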